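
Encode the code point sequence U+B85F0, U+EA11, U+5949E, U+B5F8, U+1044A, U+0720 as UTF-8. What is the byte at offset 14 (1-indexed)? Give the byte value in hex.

0xB8

1-indexed offset 14 is 0-indexed offset 13.
U+B85F0 → 4-byte form F2 B8 97 B0 at offsets 0–3.
U+EA11 → 3-byte form EE A8 91 at offsets 4–6.
U+5949E → 4-byte form F1 99 92 9E at offsets 7–10.
U+B5F8 → 3-byte form EB 97 B8 at offsets 11–13.
Offset 13 falls in char 4's range; it's byte 3 of EB 97 B8 = 0xB8.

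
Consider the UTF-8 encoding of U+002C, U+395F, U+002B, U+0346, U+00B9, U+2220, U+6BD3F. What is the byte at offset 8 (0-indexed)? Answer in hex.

0xB9

U+002C → 1-byte form 2C at offsets 0–0.
U+395F → 3-byte form E3 A5 9F at offsets 1–3.
U+002B → 1-byte form 2B at offsets 4–4.
U+0346 → 2-byte form CD 86 at offsets 5–6.
U+00B9 → 2-byte form C2 B9 at offsets 7–8.
Offset 8 falls in char 5's range; it's byte 2 of C2 B9 = 0xB9.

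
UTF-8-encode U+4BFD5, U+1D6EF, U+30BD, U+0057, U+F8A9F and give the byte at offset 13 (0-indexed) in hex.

U+4BFD5 → 4-byte form F1 8B BF 95 at offsets 0–3.
U+1D6EF → 4-byte form F0 9D 9B AF at offsets 4–7.
U+30BD → 3-byte form E3 82 BD at offsets 8–10.
U+0057 → 1-byte form 57 at offsets 11–11.
U+F8A9F → 4-byte form F3 B8 AA 9F at offsets 12–15.
Offset 13 falls in char 5's range; it's byte 2 of F3 B8 AA 9F = 0xB8.

0xB8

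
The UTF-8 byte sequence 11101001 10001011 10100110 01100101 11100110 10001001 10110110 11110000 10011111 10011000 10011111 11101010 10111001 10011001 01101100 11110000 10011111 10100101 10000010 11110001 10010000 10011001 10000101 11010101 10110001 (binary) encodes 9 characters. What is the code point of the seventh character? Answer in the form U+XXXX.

Offset 0: leading byte 0xE9 = 11101001 → 3-byte char #1 = E9 8B A6.
Offset 3: leading byte 0x65 = 01100101 → 1-byte char #2 = 65.
Offset 4: leading byte 0xE6 = 11100110 → 3-byte char #3 = E6 89 B6.
Offset 7: leading byte 0xF0 = 11110000 → 4-byte char #4 = F0 9F 98 9F.
Offset 11: leading byte 0xEA = 11101010 → 3-byte char #5 = EA B9 99.
Offset 14: leading byte 0x6C = 01101100 → 1-byte char #6 = 6C.
Offset 15: leading byte 0xF0 = 11110000 → 4-byte char #7 = F0 9F A5 82.
Leading byte 0xF0 = 11110000 matches 11110xxx → 4-byte sequence.
Byte 1: 0xF0 = 11110000, payload 000 (3 bits).
Byte 2: 0x9F = 10011111 (10xxxxxx ✓), payload 011111.
Byte 3: 0xA5 = 10100101 (10xxxxxx ✓), payload 100101.
Byte 4: 0x82 = 10000010 (10xxxxxx ✓), payload 000010.
Concatenate: 000011111100101000010 = 0x1F942 (21 bits → U+1F942).

U+1F942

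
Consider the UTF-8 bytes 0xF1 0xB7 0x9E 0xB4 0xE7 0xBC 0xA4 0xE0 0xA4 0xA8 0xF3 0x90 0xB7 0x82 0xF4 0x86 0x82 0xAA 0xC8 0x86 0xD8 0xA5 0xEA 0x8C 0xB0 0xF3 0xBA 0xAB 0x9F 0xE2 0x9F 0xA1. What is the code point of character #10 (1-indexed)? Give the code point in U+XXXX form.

U+27E1

Offset 0: leading byte 0xF1 = 11110001 → 4-byte char #1 = F1 B7 9E B4.
Offset 4: leading byte 0xE7 = 11100111 → 3-byte char #2 = E7 BC A4.
Offset 7: leading byte 0xE0 = 11100000 → 3-byte char #3 = E0 A4 A8.
Offset 10: leading byte 0xF3 = 11110011 → 4-byte char #4 = F3 90 B7 82.
Offset 14: leading byte 0xF4 = 11110100 → 4-byte char #5 = F4 86 82 AA.
Offset 18: leading byte 0xC8 = 11001000 → 2-byte char #6 = C8 86.
Offset 20: leading byte 0xD8 = 11011000 → 2-byte char #7 = D8 A5.
Offset 22: leading byte 0xEA = 11101010 → 3-byte char #8 = EA 8C B0.
Offset 25: leading byte 0xF3 = 11110011 → 4-byte char #9 = F3 BA AB 9F.
Offset 29: leading byte 0xE2 = 11100010 → 3-byte char #10 = E2 9F A1.
Leading byte 0xE2 = 11100010 matches 1110xxxx → 3-byte sequence.
Byte 1: 0xE2 = 11100010, payload 0010 (4 bits).
Byte 2: 0x9F = 10011111 (10xxxxxx ✓), payload 011111.
Byte 3: 0xA1 = 10100001 (10xxxxxx ✓), payload 100001.
Concatenate: 0010011111100001 = 0x27E1 (16 bits → U+27E1).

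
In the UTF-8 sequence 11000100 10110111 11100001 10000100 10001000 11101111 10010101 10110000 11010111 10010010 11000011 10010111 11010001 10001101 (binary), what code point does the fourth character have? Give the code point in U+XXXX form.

U+05D2

Offset 0: leading byte 0xC4 = 11000100 → 2-byte char #1 = C4 B7.
Offset 2: leading byte 0xE1 = 11100001 → 3-byte char #2 = E1 84 88.
Offset 5: leading byte 0xEF = 11101111 → 3-byte char #3 = EF 95 B0.
Offset 8: leading byte 0xD7 = 11010111 → 2-byte char #4 = D7 92.
Leading byte 0xD7 = 11010111 matches 110xxxxx → 2-byte sequence.
Byte 1: 0xD7 = 11010111, payload 10111 (5 bits).
Byte 2: 0x92 = 10010010 (10xxxxxx ✓), payload 010010.
Concatenate: 10111010010 = 0x5D2 (11 bits → U+05D2).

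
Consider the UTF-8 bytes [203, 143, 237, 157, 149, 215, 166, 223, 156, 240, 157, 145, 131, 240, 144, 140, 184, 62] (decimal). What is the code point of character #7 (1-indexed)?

U+003E

Offset 0: leading byte 0xCB = 11001011 → 2-byte char #1 = CB 8F.
Offset 2: leading byte 0xED = 11101101 → 3-byte char #2 = ED 9D 95.
Offset 5: leading byte 0xD7 = 11010111 → 2-byte char #3 = D7 A6.
Offset 7: leading byte 0xDF = 11011111 → 2-byte char #4 = DF 9C.
Offset 9: leading byte 0xF0 = 11110000 → 4-byte char #5 = F0 9D 91 83.
Offset 13: leading byte 0xF0 = 11110000 → 4-byte char #6 = F0 90 8C B8.
Offset 17: leading byte 0x3E = 00111110 → 1-byte char #7 = 3E.
Leading byte 0x3E = 00111110 matches 0xxxxxxx → 1-byte sequence.
Byte 1: 0x3E = 00111110, payload 0111110 (7 bits).
Concatenate: 0111110 = 0x3E (7 bits → U+003E).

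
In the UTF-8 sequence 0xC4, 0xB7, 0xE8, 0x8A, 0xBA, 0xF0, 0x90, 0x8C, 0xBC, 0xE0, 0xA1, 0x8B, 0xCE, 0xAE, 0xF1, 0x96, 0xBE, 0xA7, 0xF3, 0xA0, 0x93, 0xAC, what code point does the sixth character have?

Offset 0: leading byte 0xC4 = 11000100 → 2-byte char #1 = C4 B7.
Offset 2: leading byte 0xE8 = 11101000 → 3-byte char #2 = E8 8A BA.
Offset 5: leading byte 0xF0 = 11110000 → 4-byte char #3 = F0 90 8C BC.
Offset 9: leading byte 0xE0 = 11100000 → 3-byte char #4 = E0 A1 8B.
Offset 12: leading byte 0xCE = 11001110 → 2-byte char #5 = CE AE.
Offset 14: leading byte 0xF1 = 11110001 → 4-byte char #6 = F1 96 BE A7.
Leading byte 0xF1 = 11110001 matches 11110xxx → 4-byte sequence.
Byte 1: 0xF1 = 11110001, payload 001 (3 bits).
Byte 2: 0x96 = 10010110 (10xxxxxx ✓), payload 010110.
Byte 3: 0xBE = 10111110 (10xxxxxx ✓), payload 111110.
Byte 4: 0xA7 = 10100111 (10xxxxxx ✓), payload 100111.
Concatenate: 001010110111110100111 = 0x56FA7 (21 bits → U+56FA7).

U+56FA7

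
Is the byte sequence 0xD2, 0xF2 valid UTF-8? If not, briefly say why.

invalid (non-continuation byte where continuation expected)

Leading byte 0xD2 = 11010010 → 2-byte form.
Byte 2 is 0xF2 = 11110010, which is not 10xxxxxx — expected a continuation byte.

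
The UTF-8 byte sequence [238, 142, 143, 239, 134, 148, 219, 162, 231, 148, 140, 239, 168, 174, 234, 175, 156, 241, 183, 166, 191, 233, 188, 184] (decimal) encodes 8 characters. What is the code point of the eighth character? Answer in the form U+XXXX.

Offset 0: leading byte 0xEE = 11101110 → 3-byte char #1 = EE 8E 8F.
Offset 3: leading byte 0xEF = 11101111 → 3-byte char #2 = EF 86 94.
Offset 6: leading byte 0xDB = 11011011 → 2-byte char #3 = DB A2.
Offset 8: leading byte 0xE7 = 11100111 → 3-byte char #4 = E7 94 8C.
Offset 11: leading byte 0xEF = 11101111 → 3-byte char #5 = EF A8 AE.
Offset 14: leading byte 0xEA = 11101010 → 3-byte char #6 = EA AF 9C.
Offset 17: leading byte 0xF1 = 11110001 → 4-byte char #7 = F1 B7 A6 BF.
Offset 21: leading byte 0xE9 = 11101001 → 3-byte char #8 = E9 BC B8.
Leading byte 0xE9 = 11101001 matches 1110xxxx → 3-byte sequence.
Byte 1: 0xE9 = 11101001, payload 1001 (4 bits).
Byte 2: 0xBC = 10111100 (10xxxxxx ✓), payload 111100.
Byte 3: 0xB8 = 10111000 (10xxxxxx ✓), payload 111000.
Concatenate: 1001111100111000 = 0x9F38 (16 bits → U+9F38).

U+9F38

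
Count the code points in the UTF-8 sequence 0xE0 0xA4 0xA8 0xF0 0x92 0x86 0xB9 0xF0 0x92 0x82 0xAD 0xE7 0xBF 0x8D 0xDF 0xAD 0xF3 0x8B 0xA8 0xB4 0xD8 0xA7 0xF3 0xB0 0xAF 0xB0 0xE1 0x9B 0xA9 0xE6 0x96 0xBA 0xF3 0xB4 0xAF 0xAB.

11

Byte at offset 0: 0xE0 = 11100000 → 3-byte char (#1). Advance 3.
Byte at offset 3: 0xF0 = 11110000 → 4-byte char (#2). Advance 4.
Byte at offset 7: 0xF0 = 11110000 → 4-byte char (#3). Advance 4.
Byte at offset 11: 0xE7 = 11100111 → 3-byte char (#4). Advance 3.
Byte at offset 14: 0xDF = 11011111 → 2-byte char (#5). Advance 2.
Byte at offset 16: 0xF3 = 11110011 → 4-byte char (#6). Advance 4.
Byte at offset 20: 0xD8 = 11011000 → 2-byte char (#7). Advance 2.
Byte at offset 22: 0xF3 = 11110011 → 4-byte char (#8). Advance 4.
Byte at offset 26: 0xE1 = 11100001 → 3-byte char (#9). Advance 3.
Byte at offset 29: 0xE6 = 11100110 → 3-byte char (#10). Advance 3.
Byte at offset 32: 0xF3 = 11110011 → 4-byte char (#11). Advance 4.
Reached end at offset 36 after 11 code points.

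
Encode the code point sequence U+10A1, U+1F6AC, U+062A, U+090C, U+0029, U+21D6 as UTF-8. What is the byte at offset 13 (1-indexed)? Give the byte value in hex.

0x29

1-indexed offset 13 is 0-indexed offset 12.
U+10A1 → 3-byte form E1 82 A1 at offsets 0–2.
U+1F6AC → 4-byte form F0 9F 9A AC at offsets 3–6.
U+062A → 2-byte form D8 AA at offsets 7–8.
U+090C → 3-byte form E0 A4 8C at offsets 9–11.
U+0029 → 1-byte form 29 at offsets 12–12.
Offset 12 falls in char 5's range; it's byte 1 of 29 = 0x29.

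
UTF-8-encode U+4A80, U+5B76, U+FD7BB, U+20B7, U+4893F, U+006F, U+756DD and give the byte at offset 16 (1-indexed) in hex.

0xA4

1-indexed offset 16 is 0-indexed offset 15.
U+4A80 → 3-byte form E4 AA 80 at offsets 0–2.
U+5B76 → 3-byte form E5 AD B6 at offsets 3–5.
U+FD7BB → 4-byte form F3 BD 9E BB at offsets 6–9.
U+20B7 → 3-byte form E2 82 B7 at offsets 10–12.
U+4893F → 4-byte form F1 88 A4 BF at offsets 13–16.
Offset 15 falls in char 5's range; it's byte 3 of F1 88 A4 BF = 0xA4.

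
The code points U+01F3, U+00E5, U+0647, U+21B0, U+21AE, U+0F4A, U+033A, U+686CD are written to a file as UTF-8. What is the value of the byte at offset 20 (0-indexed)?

0x8D

U+01F3 → 2-byte form C7 B3 at offsets 0–1.
U+00E5 → 2-byte form C3 A5 at offsets 2–3.
U+0647 → 2-byte form D9 87 at offsets 4–5.
U+21B0 → 3-byte form E2 86 B0 at offsets 6–8.
U+21AE → 3-byte form E2 86 AE at offsets 9–11.
U+0F4A → 3-byte form E0 BD 8A at offsets 12–14.
U+033A → 2-byte form CC BA at offsets 15–16.
U+686CD → 4-byte form F1 A8 9B 8D at offsets 17–20.
Offset 20 falls in char 8's range; it's byte 4 of F1 A8 9B 8D = 0x8D.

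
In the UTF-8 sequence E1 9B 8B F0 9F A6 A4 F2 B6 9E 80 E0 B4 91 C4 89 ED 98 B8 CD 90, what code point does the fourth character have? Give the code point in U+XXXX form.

Offset 0: leading byte 0xE1 = 11100001 → 3-byte char #1 = E1 9B 8B.
Offset 3: leading byte 0xF0 = 11110000 → 4-byte char #2 = F0 9F A6 A4.
Offset 7: leading byte 0xF2 = 11110010 → 4-byte char #3 = F2 B6 9E 80.
Offset 11: leading byte 0xE0 = 11100000 → 3-byte char #4 = E0 B4 91.
Leading byte 0xE0 = 11100000 matches 1110xxxx → 3-byte sequence.
Byte 1: 0xE0 = 11100000, payload 0000 (4 bits).
Byte 2: 0xB4 = 10110100 (10xxxxxx ✓), payload 110100.
Byte 3: 0x91 = 10010001 (10xxxxxx ✓), payload 010001.
Concatenate: 0000110100010001 = 0xD11 (16 bits → U+0D11).

U+0D11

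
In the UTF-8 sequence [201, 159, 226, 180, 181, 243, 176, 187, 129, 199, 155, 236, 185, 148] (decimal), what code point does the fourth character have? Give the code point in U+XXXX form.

U+01DB

Offset 0: leading byte 0xC9 = 11001001 → 2-byte char #1 = C9 9F.
Offset 2: leading byte 0xE2 = 11100010 → 3-byte char #2 = E2 B4 B5.
Offset 5: leading byte 0xF3 = 11110011 → 4-byte char #3 = F3 B0 BB 81.
Offset 9: leading byte 0xC7 = 11000111 → 2-byte char #4 = C7 9B.
Leading byte 0xC7 = 11000111 matches 110xxxxx → 2-byte sequence.
Byte 1: 0xC7 = 11000111, payload 00111 (5 bits).
Byte 2: 0x9B = 10011011 (10xxxxxx ✓), payload 011011.
Concatenate: 00111011011 = 0x1DB (11 bits → U+01DB).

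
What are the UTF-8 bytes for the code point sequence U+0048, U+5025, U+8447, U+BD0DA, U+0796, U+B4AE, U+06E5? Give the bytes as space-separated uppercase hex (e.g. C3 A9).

48 E5 80 A5 E8 91 87 F2 BD 83 9A DE 96 EB 92 AE DB A5

U+0048: 1-byte form → 48.
U+5025: 3-byte form → E5 80 A5.
U+8447: 3-byte form → E8 91 87.
U+BD0DA: 4-byte form → F2 BD 83 9A.
U+0796: 2-byte form → DE 96.
U+B4AE: 3-byte form → EB 92 AE.
U+06E5: 2-byte form → DB A5.
Concatenated (18 bytes): 48 E5 80 A5 E8 91 87 F2 BD 83 9A DE 96 EB 92 AE DB A5.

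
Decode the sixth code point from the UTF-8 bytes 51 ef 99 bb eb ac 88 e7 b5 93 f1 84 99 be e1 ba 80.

Offset 0: leading byte 0x51 = 01010001 → 1-byte char #1 = 51.
Offset 1: leading byte 0xEF = 11101111 → 3-byte char #2 = EF 99 BB.
Offset 4: leading byte 0xEB = 11101011 → 3-byte char #3 = EB AC 88.
Offset 7: leading byte 0xE7 = 11100111 → 3-byte char #4 = E7 B5 93.
Offset 10: leading byte 0xF1 = 11110001 → 4-byte char #5 = F1 84 99 BE.
Offset 14: leading byte 0xE1 = 11100001 → 3-byte char #6 = E1 BA 80.
Leading byte 0xE1 = 11100001 matches 1110xxxx → 3-byte sequence.
Byte 1: 0xE1 = 11100001, payload 0001 (4 bits).
Byte 2: 0xBA = 10111010 (10xxxxxx ✓), payload 111010.
Byte 3: 0x80 = 10000000 (10xxxxxx ✓), payload 000000.
Concatenate: 0001111010000000 = 0x1E80 (16 bits → U+1E80).

U+1E80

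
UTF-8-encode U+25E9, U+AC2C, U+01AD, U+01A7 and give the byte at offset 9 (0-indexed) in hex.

U+25E9 → 3-byte form E2 97 A9 at offsets 0–2.
U+AC2C → 3-byte form EA B0 AC at offsets 3–5.
U+01AD → 2-byte form C6 AD at offsets 6–7.
U+01A7 → 2-byte form C6 A7 at offsets 8–9.
Offset 9 falls in char 4's range; it's byte 2 of C6 A7 = 0xA7.

0xA7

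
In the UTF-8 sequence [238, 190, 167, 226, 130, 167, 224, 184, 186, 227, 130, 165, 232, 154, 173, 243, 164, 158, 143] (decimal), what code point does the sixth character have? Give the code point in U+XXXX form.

Offset 0: leading byte 0xEE = 11101110 → 3-byte char #1 = EE BE A7.
Offset 3: leading byte 0xE2 = 11100010 → 3-byte char #2 = E2 82 A7.
Offset 6: leading byte 0xE0 = 11100000 → 3-byte char #3 = E0 B8 BA.
Offset 9: leading byte 0xE3 = 11100011 → 3-byte char #4 = E3 82 A5.
Offset 12: leading byte 0xE8 = 11101000 → 3-byte char #5 = E8 9A AD.
Offset 15: leading byte 0xF3 = 11110011 → 4-byte char #6 = F3 A4 9E 8F.
Leading byte 0xF3 = 11110011 matches 11110xxx → 4-byte sequence.
Byte 1: 0xF3 = 11110011, payload 011 (3 bits).
Byte 2: 0xA4 = 10100100 (10xxxxxx ✓), payload 100100.
Byte 3: 0x9E = 10011110 (10xxxxxx ✓), payload 011110.
Byte 4: 0x8F = 10001111 (10xxxxxx ✓), payload 001111.
Concatenate: 011100100011110001111 = 0xE478F (21 bits → U+E478F).

U+E478F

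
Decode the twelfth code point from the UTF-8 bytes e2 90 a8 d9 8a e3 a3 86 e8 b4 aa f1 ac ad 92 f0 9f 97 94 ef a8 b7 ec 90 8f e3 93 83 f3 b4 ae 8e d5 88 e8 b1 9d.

Offset 0: leading byte 0xE2 = 11100010 → 3-byte char #1 = E2 90 A8.
Offset 3: leading byte 0xD9 = 11011001 → 2-byte char #2 = D9 8A.
Offset 5: leading byte 0xE3 = 11100011 → 3-byte char #3 = E3 A3 86.
Offset 8: leading byte 0xE8 = 11101000 → 3-byte char #4 = E8 B4 AA.
Offset 11: leading byte 0xF1 = 11110001 → 4-byte char #5 = F1 AC AD 92.
Offset 15: leading byte 0xF0 = 11110000 → 4-byte char #6 = F0 9F 97 94.
Offset 19: leading byte 0xEF = 11101111 → 3-byte char #7 = EF A8 B7.
Offset 22: leading byte 0xEC = 11101100 → 3-byte char #8 = EC 90 8F.
Offset 25: leading byte 0xE3 = 11100011 → 3-byte char #9 = E3 93 83.
Offset 28: leading byte 0xF3 = 11110011 → 4-byte char #10 = F3 B4 AE 8E.
Offset 32: leading byte 0xD5 = 11010101 → 2-byte char #11 = D5 88.
Offset 34: leading byte 0xE8 = 11101000 → 3-byte char #12 = E8 B1 9D.
Leading byte 0xE8 = 11101000 matches 1110xxxx → 3-byte sequence.
Byte 1: 0xE8 = 11101000, payload 1000 (4 bits).
Byte 2: 0xB1 = 10110001 (10xxxxxx ✓), payload 110001.
Byte 3: 0x9D = 10011101 (10xxxxxx ✓), payload 011101.
Concatenate: 1000110001011101 = 0x8C5D (16 bits → U+8C5D).

U+8C5D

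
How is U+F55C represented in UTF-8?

U+F55C = 0xF55C = 62812 decimal. In range U+0800–U+FFFF → 3-byte form: 1110xxxx 10xxxxxx 10xxxxxx.
Binary (16 bits): 1111010101011100.
Split 4+6+6: 1111 | 010101 | 011100.
Byte 1: 11101111 = 0xEF.
Byte 2: 10010101 = 0x95.
Byte 3: 10011100 = 0x9C.

EF 95 9C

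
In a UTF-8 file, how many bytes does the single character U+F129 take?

3

U+F129 = 0xF129. UTF-8 uses 1 byte below 0x80, 2 below 0x800, 3 below 0x10000, 4 up to 0x10FFFF. 0xF129 is in U+0800–U+FFFF → 3 bytes.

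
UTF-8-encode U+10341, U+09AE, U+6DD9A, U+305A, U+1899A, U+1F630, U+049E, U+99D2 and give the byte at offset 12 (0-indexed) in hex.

0x81

U+10341 → 4-byte form F0 90 8D 81 at offsets 0–3.
U+09AE → 3-byte form E0 A6 AE at offsets 4–6.
U+6DD9A → 4-byte form F1 AD B6 9A at offsets 7–10.
U+305A → 3-byte form E3 81 9A at offsets 11–13.
Offset 12 falls in char 4's range; it's byte 2 of E3 81 9A = 0x81.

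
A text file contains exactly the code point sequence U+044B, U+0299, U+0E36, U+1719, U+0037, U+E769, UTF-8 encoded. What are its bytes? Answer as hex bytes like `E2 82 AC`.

D1 8B CA 99 E0 B8 B6 E1 9C 99 37 EE 9D A9

U+044B: 2-byte form → D1 8B.
U+0299: 2-byte form → CA 99.
U+0E36: 3-byte form → E0 B8 B6.
U+1719: 3-byte form → E1 9C 99.
U+0037: 1-byte form → 37.
U+E769: 3-byte form → EE 9D A9.
Concatenated (14 bytes): D1 8B CA 99 E0 B8 B6 E1 9C 99 37 EE 9D A9.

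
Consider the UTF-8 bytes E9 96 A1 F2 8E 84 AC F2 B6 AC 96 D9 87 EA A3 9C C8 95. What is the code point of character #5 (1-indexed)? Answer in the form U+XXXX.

U+A8DC

Offset 0: leading byte 0xE9 = 11101001 → 3-byte char #1 = E9 96 A1.
Offset 3: leading byte 0xF2 = 11110010 → 4-byte char #2 = F2 8E 84 AC.
Offset 7: leading byte 0xF2 = 11110010 → 4-byte char #3 = F2 B6 AC 96.
Offset 11: leading byte 0xD9 = 11011001 → 2-byte char #4 = D9 87.
Offset 13: leading byte 0xEA = 11101010 → 3-byte char #5 = EA A3 9C.
Leading byte 0xEA = 11101010 matches 1110xxxx → 3-byte sequence.
Byte 1: 0xEA = 11101010, payload 1010 (4 bits).
Byte 2: 0xA3 = 10100011 (10xxxxxx ✓), payload 100011.
Byte 3: 0x9C = 10011100 (10xxxxxx ✓), payload 011100.
Concatenate: 1010100011011100 = 0xA8DC (16 bits → U+A8DC).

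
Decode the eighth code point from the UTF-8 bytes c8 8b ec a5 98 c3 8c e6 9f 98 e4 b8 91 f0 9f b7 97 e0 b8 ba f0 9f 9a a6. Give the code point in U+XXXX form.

Offset 0: leading byte 0xC8 = 11001000 → 2-byte char #1 = C8 8B.
Offset 2: leading byte 0xEC = 11101100 → 3-byte char #2 = EC A5 98.
Offset 5: leading byte 0xC3 = 11000011 → 2-byte char #3 = C3 8C.
Offset 7: leading byte 0xE6 = 11100110 → 3-byte char #4 = E6 9F 98.
Offset 10: leading byte 0xE4 = 11100100 → 3-byte char #5 = E4 B8 91.
Offset 13: leading byte 0xF0 = 11110000 → 4-byte char #6 = F0 9F B7 97.
Offset 17: leading byte 0xE0 = 11100000 → 3-byte char #7 = E0 B8 BA.
Offset 20: leading byte 0xF0 = 11110000 → 4-byte char #8 = F0 9F 9A A6.
Leading byte 0xF0 = 11110000 matches 11110xxx → 4-byte sequence.
Byte 1: 0xF0 = 11110000, payload 000 (3 bits).
Byte 2: 0x9F = 10011111 (10xxxxxx ✓), payload 011111.
Byte 3: 0x9A = 10011010 (10xxxxxx ✓), payload 011010.
Byte 4: 0xA6 = 10100110 (10xxxxxx ✓), payload 100110.
Concatenate: 000011111011010100110 = 0x1F6A6 (21 bits → U+1F6A6).

U+1F6A6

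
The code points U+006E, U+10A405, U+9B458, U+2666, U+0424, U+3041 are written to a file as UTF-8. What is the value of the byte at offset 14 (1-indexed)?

0xA4

1-indexed offset 14 is 0-indexed offset 13.
U+006E → 1-byte form 6E at offsets 0–0.
U+10A405 → 4-byte form F4 8A 90 85 at offsets 1–4.
U+9B458 → 4-byte form F2 9B 91 98 at offsets 5–8.
U+2666 → 3-byte form E2 99 A6 at offsets 9–11.
U+0424 → 2-byte form D0 A4 at offsets 12–13.
Offset 13 falls in char 5's range; it's byte 2 of D0 A4 = 0xA4.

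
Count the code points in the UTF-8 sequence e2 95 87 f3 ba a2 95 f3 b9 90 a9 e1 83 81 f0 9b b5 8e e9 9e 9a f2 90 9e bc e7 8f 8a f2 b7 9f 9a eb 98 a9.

Byte at offset 0: 0xE2 = 11100010 → 3-byte char (#1). Advance 3.
Byte at offset 3: 0xF3 = 11110011 → 4-byte char (#2). Advance 4.
Byte at offset 7: 0xF3 = 11110011 → 4-byte char (#3). Advance 4.
Byte at offset 11: 0xE1 = 11100001 → 3-byte char (#4). Advance 3.
Byte at offset 14: 0xF0 = 11110000 → 4-byte char (#5). Advance 4.
Byte at offset 18: 0xE9 = 11101001 → 3-byte char (#6). Advance 3.
Byte at offset 21: 0xF2 = 11110010 → 4-byte char (#7). Advance 4.
Byte at offset 25: 0xE7 = 11100111 → 3-byte char (#8). Advance 3.
Byte at offset 28: 0xF2 = 11110010 → 4-byte char (#9). Advance 4.
Byte at offset 32: 0xEB = 11101011 → 3-byte char (#10). Advance 3.
Reached end at offset 35 after 10 code points.

10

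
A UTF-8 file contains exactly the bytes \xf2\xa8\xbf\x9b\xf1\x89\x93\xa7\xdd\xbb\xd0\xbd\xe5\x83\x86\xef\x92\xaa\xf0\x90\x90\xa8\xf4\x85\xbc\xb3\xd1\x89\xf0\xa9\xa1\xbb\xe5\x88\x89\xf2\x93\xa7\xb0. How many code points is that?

Byte at offset 0: 0xF2 = 11110010 → 4-byte char (#1). Advance 4.
Byte at offset 4: 0xF1 = 11110001 → 4-byte char (#2). Advance 4.
Byte at offset 8: 0xDD = 11011101 → 2-byte char (#3). Advance 2.
Byte at offset 10: 0xD0 = 11010000 → 2-byte char (#4). Advance 2.
Byte at offset 12: 0xE5 = 11100101 → 3-byte char (#5). Advance 3.
Byte at offset 15: 0xEF = 11101111 → 3-byte char (#6). Advance 3.
Byte at offset 18: 0xF0 = 11110000 → 4-byte char (#7). Advance 4.
Byte at offset 22: 0xF4 = 11110100 → 4-byte char (#8). Advance 4.
Byte at offset 26: 0xD1 = 11010001 → 2-byte char (#9). Advance 2.
Byte at offset 28: 0xF0 = 11110000 → 4-byte char (#10). Advance 4.
Byte at offset 32: 0xE5 = 11100101 → 3-byte char (#11). Advance 3.
Byte at offset 35: 0xF2 = 11110010 → 4-byte char (#12). Advance 4.
Reached end at offset 39 after 12 code points.

12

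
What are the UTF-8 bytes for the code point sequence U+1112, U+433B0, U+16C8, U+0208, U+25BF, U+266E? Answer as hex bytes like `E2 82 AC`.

U+1112: 3-byte form → E1 84 92.
U+433B0: 4-byte form → F1 83 8E B0.
U+16C8: 3-byte form → E1 9B 88.
U+0208: 2-byte form → C8 88.
U+25BF: 3-byte form → E2 96 BF.
U+266E: 3-byte form → E2 99 AE.
Concatenated (18 bytes): E1 84 92 F1 83 8E B0 E1 9B 88 C8 88 E2 96 BF E2 99 AE.

E1 84 92 F1 83 8E B0 E1 9B 88 C8 88 E2 96 BF E2 99 AE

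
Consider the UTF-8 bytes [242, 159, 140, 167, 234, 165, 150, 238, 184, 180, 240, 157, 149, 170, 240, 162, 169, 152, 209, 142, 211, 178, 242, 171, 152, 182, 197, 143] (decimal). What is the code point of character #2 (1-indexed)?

Offset 0: leading byte 0xF2 = 11110010 → 4-byte char #1 = F2 9F 8C A7.
Offset 4: leading byte 0xEA = 11101010 → 3-byte char #2 = EA A5 96.
Leading byte 0xEA = 11101010 matches 1110xxxx → 3-byte sequence.
Byte 1: 0xEA = 11101010, payload 1010 (4 bits).
Byte 2: 0xA5 = 10100101 (10xxxxxx ✓), payload 100101.
Byte 3: 0x96 = 10010110 (10xxxxxx ✓), payload 010110.
Concatenate: 1010100101010110 = 0xA956 (16 bits → U+A956).

U+A956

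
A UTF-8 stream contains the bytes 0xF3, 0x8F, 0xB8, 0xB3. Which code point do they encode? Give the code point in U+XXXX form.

U+CFE33

Leading byte 0xF3 = 11110011 matches 11110xxx → 4-byte sequence.
Byte 1: 0xF3 = 11110011, payload 011 (3 bits).
Byte 2: 0x8F = 10001111 (10xxxxxx ✓), payload 001111.
Byte 3: 0xB8 = 10111000 (10xxxxxx ✓), payload 111000.
Byte 4: 0xB3 = 10110011 (10xxxxxx ✓), payload 110011.
Concatenate: 011001111111000110011 = 0xCFE33 (21 bits → U+CFE33).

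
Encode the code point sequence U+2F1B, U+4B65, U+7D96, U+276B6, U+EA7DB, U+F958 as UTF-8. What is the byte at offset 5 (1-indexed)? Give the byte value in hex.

1-indexed offset 5 is 0-indexed offset 4.
U+2F1B → 3-byte form E2 BC 9B at offsets 0–2.
U+4B65 → 3-byte form E4 AD A5 at offsets 3–5.
Offset 4 falls in char 2's range; it's byte 2 of E4 AD A5 = 0xAD.

0xAD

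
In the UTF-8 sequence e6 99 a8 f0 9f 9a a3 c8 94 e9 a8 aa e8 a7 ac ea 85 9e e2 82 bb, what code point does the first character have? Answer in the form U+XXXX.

Offset 0: leading byte 0xE6 = 11100110 → 3-byte char #1 = E6 99 A8.
Leading byte 0xE6 = 11100110 matches 1110xxxx → 3-byte sequence.
Byte 1: 0xE6 = 11100110, payload 0110 (4 bits).
Byte 2: 0x99 = 10011001 (10xxxxxx ✓), payload 011001.
Byte 3: 0xA8 = 10101000 (10xxxxxx ✓), payload 101000.
Concatenate: 0110011001101000 = 0x6668 (16 bits → U+6668).

U+6668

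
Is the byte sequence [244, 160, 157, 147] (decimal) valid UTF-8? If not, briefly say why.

invalid (encodes a value above U+10FFFF)

Leading byte 0xF4 = 11110100 → 4-byte form.
Payload = 0x120753, which exceeds U+10FFFF, the maximum Unicode code point. (Leading bytes F5–FF, or F4 followed by ≥ 0x90, are invalid.)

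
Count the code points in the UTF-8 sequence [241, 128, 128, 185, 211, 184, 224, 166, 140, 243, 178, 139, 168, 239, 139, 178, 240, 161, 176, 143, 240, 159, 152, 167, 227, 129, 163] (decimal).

8

Byte at offset 0: 0xF1 = 11110001 → 4-byte char (#1). Advance 4.
Byte at offset 4: 0xD3 = 11010011 → 2-byte char (#2). Advance 2.
Byte at offset 6: 0xE0 = 11100000 → 3-byte char (#3). Advance 3.
Byte at offset 9: 0xF3 = 11110011 → 4-byte char (#4). Advance 4.
Byte at offset 13: 0xEF = 11101111 → 3-byte char (#5). Advance 3.
Byte at offset 16: 0xF0 = 11110000 → 4-byte char (#6). Advance 4.
Byte at offset 20: 0xF0 = 11110000 → 4-byte char (#7). Advance 4.
Byte at offset 24: 0xE3 = 11100011 → 3-byte char (#8). Advance 3.
Reached end at offset 27 after 8 code points.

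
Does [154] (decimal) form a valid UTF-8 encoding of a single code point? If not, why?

Byte 0x9A = 10011010 has the form 10xxxxxx — a continuation byte — but there is no preceding leading byte.

invalid (continuation byte with no leading byte)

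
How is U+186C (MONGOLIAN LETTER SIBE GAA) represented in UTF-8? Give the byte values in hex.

E1 A1 AC

U+186C = 0x186C = 6252 decimal. In range U+0800–U+FFFF → 3-byte form: 1110xxxx 10xxxxxx 10xxxxxx.
Binary (16 bits): 0001100001101100.
Split 4+6+6: 0001 | 100001 | 101100.
Byte 1: 11100001 = 0xE1.
Byte 2: 10100001 = 0xA1.
Byte 3: 10101100 = 0xAC.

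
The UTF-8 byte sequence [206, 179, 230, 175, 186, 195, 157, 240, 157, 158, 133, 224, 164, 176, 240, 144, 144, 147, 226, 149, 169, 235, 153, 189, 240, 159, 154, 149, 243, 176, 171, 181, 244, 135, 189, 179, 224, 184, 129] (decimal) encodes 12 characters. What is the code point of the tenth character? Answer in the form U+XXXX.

Offset 0: leading byte 0xCE = 11001110 → 2-byte char #1 = CE B3.
Offset 2: leading byte 0xE6 = 11100110 → 3-byte char #2 = E6 AF BA.
Offset 5: leading byte 0xC3 = 11000011 → 2-byte char #3 = C3 9D.
Offset 7: leading byte 0xF0 = 11110000 → 4-byte char #4 = F0 9D 9E 85.
Offset 11: leading byte 0xE0 = 11100000 → 3-byte char #5 = E0 A4 B0.
Offset 14: leading byte 0xF0 = 11110000 → 4-byte char #6 = F0 90 90 93.
Offset 18: leading byte 0xE2 = 11100010 → 3-byte char #7 = E2 95 A9.
Offset 21: leading byte 0xEB = 11101011 → 3-byte char #8 = EB 99 BD.
Offset 24: leading byte 0xF0 = 11110000 → 4-byte char #9 = F0 9F 9A 95.
Offset 28: leading byte 0xF3 = 11110011 → 4-byte char #10 = F3 B0 AB B5.
Leading byte 0xF3 = 11110011 matches 11110xxx → 4-byte sequence.
Byte 1: 0xF3 = 11110011, payload 011 (3 bits).
Byte 2: 0xB0 = 10110000 (10xxxxxx ✓), payload 110000.
Byte 3: 0xAB = 10101011 (10xxxxxx ✓), payload 101011.
Byte 4: 0xB5 = 10110101 (10xxxxxx ✓), payload 110101.
Concatenate: 011110000101011110101 = 0xF0AF5 (21 bits → U+F0AF5).

U+F0AF5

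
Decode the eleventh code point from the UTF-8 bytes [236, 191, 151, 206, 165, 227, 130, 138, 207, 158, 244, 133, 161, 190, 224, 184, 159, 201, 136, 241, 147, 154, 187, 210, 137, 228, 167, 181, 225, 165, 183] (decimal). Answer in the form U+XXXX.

Offset 0: leading byte 0xEC = 11101100 → 3-byte char #1 = EC BF 97.
Offset 3: leading byte 0xCE = 11001110 → 2-byte char #2 = CE A5.
Offset 5: leading byte 0xE3 = 11100011 → 3-byte char #3 = E3 82 8A.
Offset 8: leading byte 0xCF = 11001111 → 2-byte char #4 = CF 9E.
Offset 10: leading byte 0xF4 = 11110100 → 4-byte char #5 = F4 85 A1 BE.
Offset 14: leading byte 0xE0 = 11100000 → 3-byte char #6 = E0 B8 9F.
Offset 17: leading byte 0xC9 = 11001001 → 2-byte char #7 = C9 88.
Offset 19: leading byte 0xF1 = 11110001 → 4-byte char #8 = F1 93 9A BB.
Offset 23: leading byte 0xD2 = 11010010 → 2-byte char #9 = D2 89.
Offset 25: leading byte 0xE4 = 11100100 → 3-byte char #10 = E4 A7 B5.
Offset 28: leading byte 0xE1 = 11100001 → 3-byte char #11 = E1 A5 B7.
Leading byte 0xE1 = 11100001 matches 1110xxxx → 3-byte sequence.
Byte 1: 0xE1 = 11100001, payload 0001 (4 bits).
Byte 2: 0xA5 = 10100101 (10xxxxxx ✓), payload 100101.
Byte 3: 0xB7 = 10110111 (10xxxxxx ✓), payload 110111.
Concatenate: 0001100101110111 = 0x1977 (16 bits → U+1977).

U+1977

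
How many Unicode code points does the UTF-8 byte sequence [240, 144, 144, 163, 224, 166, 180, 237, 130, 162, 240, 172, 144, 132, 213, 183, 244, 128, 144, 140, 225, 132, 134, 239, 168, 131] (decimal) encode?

8

Byte at offset 0: 0xF0 = 11110000 → 4-byte char (#1). Advance 4.
Byte at offset 4: 0xE0 = 11100000 → 3-byte char (#2). Advance 3.
Byte at offset 7: 0xED = 11101101 → 3-byte char (#3). Advance 3.
Byte at offset 10: 0xF0 = 11110000 → 4-byte char (#4). Advance 4.
Byte at offset 14: 0xD5 = 11010101 → 2-byte char (#5). Advance 2.
Byte at offset 16: 0xF4 = 11110100 → 4-byte char (#6). Advance 4.
Byte at offset 20: 0xE1 = 11100001 → 3-byte char (#7). Advance 3.
Byte at offset 23: 0xEF = 11101111 → 3-byte char (#8). Advance 3.
Reached end at offset 26 after 8 code points.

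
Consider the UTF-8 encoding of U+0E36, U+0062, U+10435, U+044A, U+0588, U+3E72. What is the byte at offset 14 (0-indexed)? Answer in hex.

U+0E36 → 3-byte form E0 B8 B6 at offsets 0–2.
U+0062 → 1-byte form 62 at offsets 3–3.
U+10435 → 4-byte form F0 90 90 B5 at offsets 4–7.
U+044A → 2-byte form D1 8A at offsets 8–9.
U+0588 → 2-byte form D6 88 at offsets 10–11.
U+3E72 → 3-byte form E3 B9 B2 at offsets 12–14.
Offset 14 falls in char 6's range; it's byte 3 of E3 B9 B2 = 0xB2.

0xB2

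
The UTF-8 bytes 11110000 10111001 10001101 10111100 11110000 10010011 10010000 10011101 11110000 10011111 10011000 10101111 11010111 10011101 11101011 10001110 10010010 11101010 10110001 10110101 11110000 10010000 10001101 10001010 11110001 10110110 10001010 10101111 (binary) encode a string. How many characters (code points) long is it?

8

Byte at offset 0: 0xF0 = 11110000 → 4-byte char (#1). Advance 4.
Byte at offset 4: 0xF0 = 11110000 → 4-byte char (#2). Advance 4.
Byte at offset 8: 0xF0 = 11110000 → 4-byte char (#3). Advance 4.
Byte at offset 12: 0xD7 = 11010111 → 2-byte char (#4). Advance 2.
Byte at offset 14: 0xEB = 11101011 → 3-byte char (#5). Advance 3.
Byte at offset 17: 0xEA = 11101010 → 3-byte char (#6). Advance 3.
Byte at offset 20: 0xF0 = 11110000 → 4-byte char (#7). Advance 4.
Byte at offset 24: 0xF1 = 11110001 → 4-byte char (#8). Advance 4.
Reached end at offset 28 after 8 code points.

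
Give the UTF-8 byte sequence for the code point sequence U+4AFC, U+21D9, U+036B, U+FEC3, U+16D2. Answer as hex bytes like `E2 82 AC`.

E4 AB BC E2 87 99 CD AB EF BB 83 E1 9B 92

U+4AFC: 3-byte form → E4 AB BC.
U+21D9: 3-byte form → E2 87 99.
U+036B: 2-byte form → CD AB.
U+FEC3: 3-byte form → EF BB 83.
U+16D2: 3-byte form → E1 9B 92.
Concatenated (14 bytes): E4 AB BC E2 87 99 CD AB EF BB 83 E1 9B 92.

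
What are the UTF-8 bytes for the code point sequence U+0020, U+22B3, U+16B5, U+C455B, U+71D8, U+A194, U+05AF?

20 E2 8A B3 E1 9A B5 F3 84 95 9B E7 87 98 EA 86 94 D6 AF

U+0020: 1-byte form → 20.
U+22B3: 3-byte form → E2 8A B3.
U+16B5: 3-byte form → E1 9A B5.
U+C455B: 4-byte form → F3 84 95 9B.
U+71D8: 3-byte form → E7 87 98.
U+A194: 3-byte form → EA 86 94.
U+05AF: 2-byte form → D6 AF.
Concatenated (19 bytes): 20 E2 8A B3 E1 9A B5 F3 84 95 9B E7 87 98 EA 86 94 D6 AF.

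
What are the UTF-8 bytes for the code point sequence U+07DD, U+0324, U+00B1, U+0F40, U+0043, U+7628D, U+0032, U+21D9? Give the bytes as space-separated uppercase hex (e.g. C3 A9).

U+07DD: 2-byte form → DF 9D.
U+0324: 2-byte form → CC A4.
U+00B1: 2-byte form → C2 B1.
U+0F40: 3-byte form → E0 BD 80.
U+0043: 1-byte form → 43.
U+7628D: 4-byte form → F1 B6 8A 8D.
U+0032: 1-byte form → 32.
U+21D9: 3-byte form → E2 87 99.
Concatenated (18 bytes): DF 9D CC A4 C2 B1 E0 BD 80 43 F1 B6 8A 8D 32 E2 87 99.

DF 9D CC A4 C2 B1 E0 BD 80 43 F1 B6 8A 8D 32 E2 87 99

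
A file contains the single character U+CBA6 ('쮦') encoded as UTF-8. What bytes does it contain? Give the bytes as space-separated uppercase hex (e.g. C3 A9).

U+CBA6 = 0xCBA6 = 52134 decimal. In range U+0800–U+FFFF → 3-byte form: 1110xxxx 10xxxxxx 10xxxxxx.
Binary (16 bits): 1100101110100110.
Split 4+6+6: 1100 | 101110 | 100110.
Byte 1: 11101100 = 0xEC.
Byte 2: 10101110 = 0xAE.
Byte 3: 10100110 = 0xA6.

EC AE A6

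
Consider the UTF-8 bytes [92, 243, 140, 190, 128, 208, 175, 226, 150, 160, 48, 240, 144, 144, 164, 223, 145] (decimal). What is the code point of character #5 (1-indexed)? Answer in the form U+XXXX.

U+0030

Offset 0: leading byte 0x5C = 01011100 → 1-byte char #1 = 5C.
Offset 1: leading byte 0xF3 = 11110011 → 4-byte char #2 = F3 8C BE 80.
Offset 5: leading byte 0xD0 = 11010000 → 2-byte char #3 = D0 AF.
Offset 7: leading byte 0xE2 = 11100010 → 3-byte char #4 = E2 96 A0.
Offset 10: leading byte 0x30 = 00110000 → 1-byte char #5 = 30.
Leading byte 0x30 = 00110000 matches 0xxxxxxx → 1-byte sequence.
Byte 1: 0x30 = 00110000, payload 0110000 (7 bits).
Concatenate: 0110000 = 0x30 (7 bits → U+0030).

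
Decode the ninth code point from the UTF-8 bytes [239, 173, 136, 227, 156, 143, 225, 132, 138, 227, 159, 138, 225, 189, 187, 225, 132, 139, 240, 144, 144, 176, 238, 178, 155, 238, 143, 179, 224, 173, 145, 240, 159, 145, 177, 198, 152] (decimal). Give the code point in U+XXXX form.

U+E3F3

Offset 0: leading byte 0xEF = 11101111 → 3-byte char #1 = EF AD 88.
Offset 3: leading byte 0xE3 = 11100011 → 3-byte char #2 = E3 9C 8F.
Offset 6: leading byte 0xE1 = 11100001 → 3-byte char #3 = E1 84 8A.
Offset 9: leading byte 0xE3 = 11100011 → 3-byte char #4 = E3 9F 8A.
Offset 12: leading byte 0xE1 = 11100001 → 3-byte char #5 = E1 BD BB.
Offset 15: leading byte 0xE1 = 11100001 → 3-byte char #6 = E1 84 8B.
Offset 18: leading byte 0xF0 = 11110000 → 4-byte char #7 = F0 90 90 B0.
Offset 22: leading byte 0xEE = 11101110 → 3-byte char #8 = EE B2 9B.
Offset 25: leading byte 0xEE = 11101110 → 3-byte char #9 = EE 8F B3.
Leading byte 0xEE = 11101110 matches 1110xxxx → 3-byte sequence.
Byte 1: 0xEE = 11101110, payload 1110 (4 bits).
Byte 2: 0x8F = 10001111 (10xxxxxx ✓), payload 001111.
Byte 3: 0xB3 = 10110011 (10xxxxxx ✓), payload 110011.
Concatenate: 1110001111110011 = 0xE3F3 (16 bits → U+E3F3).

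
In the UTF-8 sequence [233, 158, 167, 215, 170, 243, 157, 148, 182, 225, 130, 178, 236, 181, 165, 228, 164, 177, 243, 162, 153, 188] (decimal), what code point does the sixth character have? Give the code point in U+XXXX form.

U+4931

Offset 0: leading byte 0xE9 = 11101001 → 3-byte char #1 = E9 9E A7.
Offset 3: leading byte 0xD7 = 11010111 → 2-byte char #2 = D7 AA.
Offset 5: leading byte 0xF3 = 11110011 → 4-byte char #3 = F3 9D 94 B6.
Offset 9: leading byte 0xE1 = 11100001 → 3-byte char #4 = E1 82 B2.
Offset 12: leading byte 0xEC = 11101100 → 3-byte char #5 = EC B5 A5.
Offset 15: leading byte 0xE4 = 11100100 → 3-byte char #6 = E4 A4 B1.
Leading byte 0xE4 = 11100100 matches 1110xxxx → 3-byte sequence.
Byte 1: 0xE4 = 11100100, payload 0100 (4 bits).
Byte 2: 0xA4 = 10100100 (10xxxxxx ✓), payload 100100.
Byte 3: 0xB1 = 10110001 (10xxxxxx ✓), payload 110001.
Concatenate: 0100100100110001 = 0x4931 (16 bits → U+4931).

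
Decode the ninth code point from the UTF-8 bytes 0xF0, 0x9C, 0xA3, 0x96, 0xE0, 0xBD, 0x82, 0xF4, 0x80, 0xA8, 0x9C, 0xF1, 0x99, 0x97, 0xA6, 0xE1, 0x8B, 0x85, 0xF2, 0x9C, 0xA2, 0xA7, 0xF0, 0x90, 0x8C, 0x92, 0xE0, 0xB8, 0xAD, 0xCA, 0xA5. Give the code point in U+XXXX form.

U+02A5

Offset 0: leading byte 0xF0 = 11110000 → 4-byte char #1 = F0 9C A3 96.
Offset 4: leading byte 0xE0 = 11100000 → 3-byte char #2 = E0 BD 82.
Offset 7: leading byte 0xF4 = 11110100 → 4-byte char #3 = F4 80 A8 9C.
Offset 11: leading byte 0xF1 = 11110001 → 4-byte char #4 = F1 99 97 A6.
Offset 15: leading byte 0xE1 = 11100001 → 3-byte char #5 = E1 8B 85.
Offset 18: leading byte 0xF2 = 11110010 → 4-byte char #6 = F2 9C A2 A7.
Offset 22: leading byte 0xF0 = 11110000 → 4-byte char #7 = F0 90 8C 92.
Offset 26: leading byte 0xE0 = 11100000 → 3-byte char #8 = E0 B8 AD.
Offset 29: leading byte 0xCA = 11001010 → 2-byte char #9 = CA A5.
Leading byte 0xCA = 11001010 matches 110xxxxx → 2-byte sequence.
Byte 1: 0xCA = 11001010, payload 01010 (5 bits).
Byte 2: 0xA5 = 10100101 (10xxxxxx ✓), payload 100101.
Concatenate: 01010100101 = 0x2A5 (11 bits → U+02A5).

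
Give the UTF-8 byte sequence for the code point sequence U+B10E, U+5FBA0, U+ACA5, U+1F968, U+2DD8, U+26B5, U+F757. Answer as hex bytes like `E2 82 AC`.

EB 84 8E F1 9F AE A0 EA B2 A5 F0 9F A5 A8 E2 B7 98 E2 9A B5 EF 9D 97

U+B10E: 3-byte form → EB 84 8E.
U+5FBA0: 4-byte form → F1 9F AE A0.
U+ACA5: 3-byte form → EA B2 A5.
U+1F968: 4-byte form → F0 9F A5 A8.
U+2DD8: 3-byte form → E2 B7 98.
U+26B5: 3-byte form → E2 9A B5.
U+F757: 3-byte form → EF 9D 97.
Concatenated (23 bytes): EB 84 8E F1 9F AE A0 EA B2 A5 F0 9F A5 A8 E2 B7 98 E2 9A B5 EF 9D 97.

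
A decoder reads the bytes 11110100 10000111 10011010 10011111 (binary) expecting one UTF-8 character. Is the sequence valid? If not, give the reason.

Leading byte 0xF4 = 11110100 → 4-byte form.
Continuation bytes 0x87=10000111, 0x9A=10011010, 0x9F=10011111 all match 10xxxxxx.
Decoded value 0x10769F is ≥ 0x10000 (shortest form) and not a surrogate.

valid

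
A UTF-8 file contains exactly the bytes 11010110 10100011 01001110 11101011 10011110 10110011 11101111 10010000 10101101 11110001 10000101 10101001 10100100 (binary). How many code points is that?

5

Byte at offset 0: 0xD6 = 11010110 → 2-byte char (#1). Advance 2.
Byte at offset 2: 0x4E = 01001110 → 1-byte char (#2). Advance 1.
Byte at offset 3: 0xEB = 11101011 → 3-byte char (#3). Advance 3.
Byte at offset 6: 0xEF = 11101111 → 3-byte char (#4). Advance 3.
Byte at offset 9: 0xF1 = 11110001 → 4-byte char (#5). Advance 4.
Reached end at offset 13 after 5 code points.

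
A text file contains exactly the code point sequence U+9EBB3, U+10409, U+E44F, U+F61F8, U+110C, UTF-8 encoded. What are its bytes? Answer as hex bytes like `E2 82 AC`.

U+9EBB3: 4-byte form → F2 9E AE B3.
U+10409: 4-byte form → F0 90 90 89.
U+E44F: 3-byte form → EE 91 8F.
U+F61F8: 4-byte form → F3 B6 87 B8.
U+110C: 3-byte form → E1 84 8C.
Concatenated (18 bytes): F2 9E AE B3 F0 90 90 89 EE 91 8F F3 B6 87 B8 E1 84 8C.

F2 9E AE B3 F0 90 90 89 EE 91 8F F3 B6 87 B8 E1 84 8C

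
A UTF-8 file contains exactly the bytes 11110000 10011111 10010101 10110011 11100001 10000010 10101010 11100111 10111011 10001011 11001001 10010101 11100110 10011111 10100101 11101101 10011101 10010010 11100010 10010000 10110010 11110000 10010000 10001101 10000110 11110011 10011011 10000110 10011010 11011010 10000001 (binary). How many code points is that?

Byte at offset 0: 0xF0 = 11110000 → 4-byte char (#1). Advance 4.
Byte at offset 4: 0xE1 = 11100001 → 3-byte char (#2). Advance 3.
Byte at offset 7: 0xE7 = 11100111 → 3-byte char (#3). Advance 3.
Byte at offset 10: 0xC9 = 11001001 → 2-byte char (#4). Advance 2.
Byte at offset 12: 0xE6 = 11100110 → 3-byte char (#5). Advance 3.
Byte at offset 15: 0xED = 11101101 → 3-byte char (#6). Advance 3.
Byte at offset 18: 0xE2 = 11100010 → 3-byte char (#7). Advance 3.
Byte at offset 21: 0xF0 = 11110000 → 4-byte char (#8). Advance 4.
Byte at offset 25: 0xF3 = 11110011 → 4-byte char (#9). Advance 4.
Byte at offset 29: 0xDA = 11011010 → 2-byte char (#10). Advance 2.
Reached end at offset 31 after 10 code points.

10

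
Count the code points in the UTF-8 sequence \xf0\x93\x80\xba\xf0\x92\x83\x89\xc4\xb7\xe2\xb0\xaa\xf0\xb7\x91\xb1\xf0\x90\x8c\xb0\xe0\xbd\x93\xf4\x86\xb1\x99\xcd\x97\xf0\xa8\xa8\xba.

10

Byte at offset 0: 0xF0 = 11110000 → 4-byte char (#1). Advance 4.
Byte at offset 4: 0xF0 = 11110000 → 4-byte char (#2). Advance 4.
Byte at offset 8: 0xC4 = 11000100 → 2-byte char (#3). Advance 2.
Byte at offset 10: 0xE2 = 11100010 → 3-byte char (#4). Advance 3.
Byte at offset 13: 0xF0 = 11110000 → 4-byte char (#5). Advance 4.
Byte at offset 17: 0xF0 = 11110000 → 4-byte char (#6). Advance 4.
Byte at offset 21: 0xE0 = 11100000 → 3-byte char (#7). Advance 3.
Byte at offset 24: 0xF4 = 11110100 → 4-byte char (#8). Advance 4.
Byte at offset 28: 0xCD = 11001101 → 2-byte char (#9). Advance 2.
Byte at offset 30: 0xF0 = 11110000 → 4-byte char (#10). Advance 4.
Reached end at offset 34 after 10 code points.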